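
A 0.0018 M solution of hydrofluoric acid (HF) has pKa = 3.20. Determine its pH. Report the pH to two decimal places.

HF ⇌ F- + H+
Ka = 10^(−3.20) = 6.31 × 10^-4
From the ICE table, Ka = [H+]²/(0.0018 − [H+]) = 6.31 × 10^-4.
Here C₀/Ka ≈ 2.85, so the small-[H+] approximation fails. Use the quadratic:
[H+] = (−Ka + √(Ka² + 4·Ka·C₀))/2 = 7.96 × 10^-4 M
pH = −log(7.96 × 10^-4) = 3.10

pH = 3.10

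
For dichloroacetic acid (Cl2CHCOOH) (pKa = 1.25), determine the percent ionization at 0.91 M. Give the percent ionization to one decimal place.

22.0%

Cl2CHCOOH ⇌ Cl2CHCOO- + H+; let x = [H+] at equilibrium.
Ka = 10^(−1.25) = 5.62 × 10^-2
Ka = x²/(C₀ − x); solving the quadratic gives x = 2.00 × 10^-1 M.
Fraction ionized = 2.00 × 10^-1 / 0.91 = 0.2198 → 22.0%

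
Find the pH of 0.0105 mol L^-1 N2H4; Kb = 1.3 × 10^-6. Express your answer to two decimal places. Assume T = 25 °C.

N2H4 + H2O ⇌ N2H5+ + OH-
Let x = [OH-] at equilibrium. Kb = x²/(0.0105 − x).
Since Kb ≪ C₀, x ≈ √(Kb·C₀) = 1.17 × 10^-4 M.
Check: 1.1% ionized — well under 5%, approximation valid.
pOH = −log(1.17 × 10^-4) = 3.93; pH = 14.00 − 3.93 = 10.07

pH = 10.07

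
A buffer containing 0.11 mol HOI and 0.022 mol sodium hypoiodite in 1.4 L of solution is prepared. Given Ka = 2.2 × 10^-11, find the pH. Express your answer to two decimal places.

pH = 9.96

pKa = −log(2.2 × 10^-11) = 10.658
pH = pKa + log([A⁻]/[HA]) = 10.658 + log(0.022/0.11)
pH = 10.658 + (-0.699) = 9.96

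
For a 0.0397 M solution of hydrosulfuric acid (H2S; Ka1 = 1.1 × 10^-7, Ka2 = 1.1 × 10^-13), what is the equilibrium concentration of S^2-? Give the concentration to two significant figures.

1.1 × 10^-13 M

First ionization gives [H+] ≈ [HS-] = 6.61 × 10^-5 M.
Second step: Ka2 = [H+][S^2-]/[HS-] ≈ [S^2-] (since [H+] ≈ [HS-]).
So [S^2-] ≈ Ka2.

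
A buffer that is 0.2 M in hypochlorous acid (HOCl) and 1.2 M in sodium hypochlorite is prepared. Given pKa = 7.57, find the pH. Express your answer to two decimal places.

pH = 8.35

Henderson–Hasselbalch: pH = pKa + log([OCl-]/[HOCl]) = 7.57 + log(1.2/0.2)
pH = 7.57 + (+0.778) = 8.35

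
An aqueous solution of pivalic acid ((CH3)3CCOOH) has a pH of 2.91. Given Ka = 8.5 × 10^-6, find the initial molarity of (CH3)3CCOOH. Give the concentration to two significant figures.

C₀ = 1.8 × 10^-1 M

[H+] = 10^(-2.91) = 1.23 × 10^-3 M = x
Ka = x²/(C₀ − x) ⇒ C₀ = x + x²/Ka
C₀ = 1.23 × 10^-3 + (1.23 × 10^-3)²/(8.5 × 10^-6) = 1.79 × 10^-1 M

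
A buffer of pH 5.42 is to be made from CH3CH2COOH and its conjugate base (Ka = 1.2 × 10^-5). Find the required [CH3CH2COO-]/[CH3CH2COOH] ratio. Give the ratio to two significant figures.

ratio = 3.2

pKa = -log(1.2 × 10^-5) = 4.921
pH = pKa + log(r) ⇒ log(r) = 5.42 − 4.921 = +0.499
r = [CH3CH2COO-]/[CH3CH2COOH] = 10^(+0.499) = 3.16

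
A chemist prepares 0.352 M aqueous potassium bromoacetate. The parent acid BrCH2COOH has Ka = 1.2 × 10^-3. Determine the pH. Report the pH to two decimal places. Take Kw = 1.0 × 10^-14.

BrCH2COO- is the conjugate base of the weak acid BrCH2COOH.
Kb = Kw/Ka = 1.0×10^-14 / 1.2 × 10^-3 = 8.33 × 10^-12
From the ICE table, Kb = x²/(0.352 − x) = 8.33 × 10^-12.
Since Kb ≪ C₀, x ≈ √(Kb·C₀) = 1.71 × 10^-6 M.
pOH = −log(1.71 × 10^-6) = 5.77; pH = 14.00 − 5.77 = 8.23

pH = 8.23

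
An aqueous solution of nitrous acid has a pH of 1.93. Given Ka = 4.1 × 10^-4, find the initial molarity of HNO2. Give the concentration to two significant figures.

C₀ = 3.5 × 10^-1 M

[H+] = 10^(-1.93) = 1.17 × 10^-2 M = x
Ka = x²/(C₀ − x) ⇒ C₀ = x + x²/Ka
C₀ = 1.17 × 10^-2 + (1.17 × 10^-2)²/(4.1 × 10^-4) = 3.46 × 10^-1 M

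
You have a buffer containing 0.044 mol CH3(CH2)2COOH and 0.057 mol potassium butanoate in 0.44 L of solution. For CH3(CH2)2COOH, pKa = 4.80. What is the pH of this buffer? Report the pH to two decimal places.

pH = 4.91

Using pH = pKa + log([base]/[acid]) with [base]/[acid] = 0.057/0.044:
pH = 4.80 + (+0.112) = 4.91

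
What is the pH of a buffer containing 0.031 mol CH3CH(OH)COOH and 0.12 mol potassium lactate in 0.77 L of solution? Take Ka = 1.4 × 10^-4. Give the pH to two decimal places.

pKa = −log(1.4 × 10^-4) = 3.854
pH = pKa + log([A⁻]/[HA]) = 3.854 + log(0.12/0.031)
pH = 3.854 + (+0.588) = 4.44

pH = 4.44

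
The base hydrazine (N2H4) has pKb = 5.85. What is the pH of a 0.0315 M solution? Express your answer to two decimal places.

N2H4 + H2O ⇌ N2H5+ + OH-
Kb = 10^(−5.85) = 1.41 × 10^-6
Kb = [OH-]²/(0.0315 − [OH-]) = 1.41 × 10^-6
Since Kb ≪ C₀, [OH-] ≈ √(Kb·C₀) = 2.11 × 10^-4 M.
Check: 0.67% ionized — well under 5%, approximation valid.
pOH = −log(2.11 × 10^-4) = 3.68; pH = 14.00 − 3.68 = 10.32

pH = 10.32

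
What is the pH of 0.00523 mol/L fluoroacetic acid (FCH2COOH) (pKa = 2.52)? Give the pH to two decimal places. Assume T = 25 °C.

pH = 2.56

FCH2COOH ⇌ FCH2COO- + H+
Ka = 10^(−2.52) = 3.02 × 10^-3
Let x = [H+] at equilibrium. Ka = x²/(0.00523 − x).
x is not negligible relative to C₀; solve x² + 0.00302·x − 1.58e-05 = 0.
x = (−Ka + √(Ka² + 4·Ka·C₀))/2 = 2.74 × 10^-3 M
pH = −log[H+] = −log(2.74 × 10^-3) = 2.56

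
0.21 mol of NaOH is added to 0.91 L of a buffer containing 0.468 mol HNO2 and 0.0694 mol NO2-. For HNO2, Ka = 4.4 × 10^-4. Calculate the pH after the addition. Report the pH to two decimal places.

pH = 3.39

After neutralization: n(HNO2) = 0.258 mol, n(NO2-) = 0.279 mol.
pKa = −log(4.4 × 10^-4) = 3.357
pH = pKa + log(n_NO2-/n_HNO2) = 3.357 + log(0.279/0.258) = 3.357 + (+0.034)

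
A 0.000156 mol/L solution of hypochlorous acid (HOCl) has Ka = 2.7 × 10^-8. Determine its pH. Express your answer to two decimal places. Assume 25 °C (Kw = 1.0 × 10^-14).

pH = 5.69

HOCl ⇌ OCl- + H+
From the ICE table, Ka = x²/(0.000156 − x) = 2.7 × 10^-8.
Since Ka ≪ C₀, x ≈ √(Ka·C₀) = 2.05 × 10^-6 M.
pH = −log(2.05 × 10^-6) = 5.69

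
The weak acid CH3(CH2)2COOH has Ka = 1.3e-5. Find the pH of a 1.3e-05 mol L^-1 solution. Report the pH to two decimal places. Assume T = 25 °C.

pH = 5.10

CH3(CH2)2COOH ⇌ CH3(CH2)2COO- + H+
Ka = x²/(1.3e-05 − x) = 1.3 × 10^-5
The 5% rule fails; solving x² + Ka·x − Ka·C₀ = 0 exactly:
x = (−Ka + √(Ka² + 4·Ka·C₀))/2 = 8.03 × 10^-6 M
pH = −log[H+] = −log(8.03 × 10^-6) = 5.10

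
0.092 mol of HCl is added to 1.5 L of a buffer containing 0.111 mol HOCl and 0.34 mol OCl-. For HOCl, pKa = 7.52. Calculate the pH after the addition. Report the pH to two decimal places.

After neutralization: n(HOCl) = 0.203 mol, n(OCl-) = 0.248 mol.
Henderson–Hasselbalch with mole ratio 0.248/0.203: pH = 7.52 + (+0.087)

pH = 7.61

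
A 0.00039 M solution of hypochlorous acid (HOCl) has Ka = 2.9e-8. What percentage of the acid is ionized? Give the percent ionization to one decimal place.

0.9%

HOCl ⇌ OCl- + H+; let x = [H+] at equilibrium.
x ≈ √(Ka·C₀) = √(2.9 × 10^-8 × 0.00039) = 3.36 × 10^-6 M
Fraction ionized = 3.36 × 10^-6 / 0.00039 = 0.0086 → 0.9%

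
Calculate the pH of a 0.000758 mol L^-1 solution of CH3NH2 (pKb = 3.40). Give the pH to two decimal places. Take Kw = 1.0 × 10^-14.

CH3NH2 + H2O ⇌ CH3NH3+ + OH-
Kb = 10^(−3.40) = 3.98 × 10^-4
Kb = [OH-]²/(0.000758 − [OH-]) = 3.98 × 10^-4
Here C₀/Kb ≈ 1.9, so the small-[OH-] approximation fails. Use the quadratic:
[OH-] = [−0.000398 + √(0.000398² + 1.21e-06)]/2 = 3.85 × 10^-4 M
pOH = −log(3.85 × 10^-4) = 3.41; pH = 14.00 − 3.41 = 10.59

pH = 10.59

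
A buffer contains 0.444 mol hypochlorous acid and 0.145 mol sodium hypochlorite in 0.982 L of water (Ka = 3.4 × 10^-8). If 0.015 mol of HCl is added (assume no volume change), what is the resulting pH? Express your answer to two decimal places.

pH = 6.92

After neutralization: n(HOCl) = 0.459 mol, n(OCl-) = 0.13 mol.
pKa = −log(3.4 × 10^-8) = 7.469
Henderson–Hasselbalch with mole ratio 0.13/0.459: pH = 7.469 + (-0.548)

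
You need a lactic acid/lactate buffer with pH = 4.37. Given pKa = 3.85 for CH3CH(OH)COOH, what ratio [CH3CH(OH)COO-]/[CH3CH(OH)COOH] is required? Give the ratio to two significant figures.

pH = pKa + log(r) ⇒ log(r) = 4.37 − 3.85 = +0.52
r = [CH3CH(OH)COO-]/[CH3CH(OH)COOH] = 10^(+0.52) = 3.31

ratio = 3.3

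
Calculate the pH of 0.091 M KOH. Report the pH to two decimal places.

KOH is a strong base; [OH-] = 0.091 M.
pOH = -log(0.091) = 1.04
pH = 14.00 - 1.04 = 12.96

pH = 12.96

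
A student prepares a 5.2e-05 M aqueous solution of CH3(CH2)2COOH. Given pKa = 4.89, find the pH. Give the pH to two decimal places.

pH = 4.69

CH3(CH2)2COOH ⇌ CH3(CH2)2COO- + H+
Ka = 10^(−4.89) = 1.29 × 10^-5
Ka = x²/(5.2e-05 − x) = 1.29 × 10^-5
x is not negligible relative to C₀; solve x² + 1.29e-05·x − 6.71e-10 = 0.
x = (−Ka + √(Ka² + 4·Ka·C₀))/2 = 2.02 × 10^-5 M
pH = −log[H+] = −log(2.02 × 10^-5) = 4.69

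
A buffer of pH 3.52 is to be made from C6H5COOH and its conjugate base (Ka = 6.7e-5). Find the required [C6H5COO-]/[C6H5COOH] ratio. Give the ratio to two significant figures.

pKa = -log(6.7 × 10^-5) = 4.174
pH = pKa + log(r) ⇒ log(r) = 3.52 − 4.174 = -0.654
r = [C6H5COO-]/[C6H5COOH] = 10^(-0.654) = 0.222

ratio = 0.22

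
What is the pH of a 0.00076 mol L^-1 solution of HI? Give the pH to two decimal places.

pH = 3.12

HI is a strong acid and dissociates completely, so [H+] = 0.00076 M.
pH = -log(0.00076) = 3.12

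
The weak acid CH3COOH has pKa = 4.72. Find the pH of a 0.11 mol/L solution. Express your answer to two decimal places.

CH3COOH ⇌ CH3COO- + H+
Ka = 10^(−4.72) = 1.91 × 10^-5
Let x = [H+] at equilibrium. Ka = x²/(0.11 − x).
Since Ka ≪ C₀, x ≈ √(Ka·C₀) = 1.45 × 10^-3 M.
pH = −log[H+] = −log(1.45 × 10^-3) = 2.84

pH = 2.84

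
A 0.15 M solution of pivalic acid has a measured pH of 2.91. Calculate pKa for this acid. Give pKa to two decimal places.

pKa = 4.99

[H+] = 10^(-2.91) = 1.23 × 10^-3 M
At equilibrium [HA] = 0.15 − 1.23 × 10^-3 = 1.49 × 10^-1 M
Ka = [H+][A-]/[HA] = (1.23 × 10^-3)² / 1.49 × 10^-1 = 1.02 × 10^-5
pKa = -log(1.02 × 10^-5) = 4.99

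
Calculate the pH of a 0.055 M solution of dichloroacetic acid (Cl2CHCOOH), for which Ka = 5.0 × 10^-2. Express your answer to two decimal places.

Cl2CHCOOH ⇌ Cl2CHCOO- + H+
From the ICE table, Ka = x²/(0.055 − x) = 5.0 × 10^-2.
Here C₀/Ka ≈ 1.1, so the small-x approximation fails. Use the quadratic:
x = (−Ka + √(Ka² + 4·Ka·C₀))/2 = 3.31 × 10^-2 M
pH = −log[H+] = −log(3.31 × 10^-2) = 1.48

pH = 1.48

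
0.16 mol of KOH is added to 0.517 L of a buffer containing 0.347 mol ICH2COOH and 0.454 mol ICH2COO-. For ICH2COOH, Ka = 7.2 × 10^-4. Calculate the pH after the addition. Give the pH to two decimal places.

After neutralization: n(ICH2COOH) = 0.187 mol, n(ICH2COO-) = 0.614 mol.
pKa = −log(7.2 × 10^-4) = 3.143
Henderson–Hasselbalch with mole ratio 0.614/0.187: pH = 3.143 + (+0.516)

pH = 3.66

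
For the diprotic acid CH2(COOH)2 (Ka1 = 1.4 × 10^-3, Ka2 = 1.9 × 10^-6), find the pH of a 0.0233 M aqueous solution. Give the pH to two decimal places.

Since Ka1 ≫ Ka2, the first ionization dominates [H+].
Ka1 = x²/(0.0233 − x) = 1.4 × 10^-3
Solving the quadratic: x = (−Ka1 + √(Ka1² + 4·Ka1·C₀))/2 = 5.05 × 10^-3 M
pH = −log(5.05 × 10^-3) = 2.30

pH = 2.30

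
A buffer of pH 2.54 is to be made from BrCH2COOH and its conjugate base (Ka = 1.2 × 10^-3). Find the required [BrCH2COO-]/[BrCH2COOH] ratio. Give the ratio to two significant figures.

ratio = 0.42

pKa = -log(1.2 × 10^-3) = 2.921
pH = pKa + log(r) ⇒ log(r) = 2.54 − 2.921 = -0.381
r = [BrCH2COO-]/[BrCH2COOH] = 10^(-0.381) = 0.416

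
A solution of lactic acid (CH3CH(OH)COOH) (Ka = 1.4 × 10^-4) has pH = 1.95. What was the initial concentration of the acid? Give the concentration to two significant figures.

[H+] = 10^(-1.95) = 1.12 × 10^-2 M = x
Ka = x²/(C₀ − x) ⇒ C₀ = x + x²/Ka
C₀ = 1.12 × 10^-2 + (1.12 × 10^-2)²/(1.4 × 10^-4) = 9.07 × 10^-1 M

C₀ = 9.1 × 10^-1 M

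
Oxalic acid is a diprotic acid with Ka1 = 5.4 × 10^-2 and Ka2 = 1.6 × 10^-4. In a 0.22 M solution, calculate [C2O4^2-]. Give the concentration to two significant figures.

1.6 × 10^-4 M

First ionization gives [H+] ≈ [HC2O4-] = 8.53 × 10^-2 M.
Second step: Ka2 = [H+][C2O4^2-]/[HC2O4-] ≈ [C2O4^2-] (since [H+] ≈ [HC2O4-]).
So [C2O4^2-] ≈ Ka2.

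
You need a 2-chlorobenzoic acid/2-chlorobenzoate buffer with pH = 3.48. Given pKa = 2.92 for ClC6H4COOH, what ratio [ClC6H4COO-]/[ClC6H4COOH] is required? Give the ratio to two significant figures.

pH = pKa + log(r) ⇒ log(r) = 3.48 − 2.92 = +0.56
r = [ClC6H4COO-]/[ClC6H4COOH] = 10^(+0.56) = 3.63

ratio = 3.6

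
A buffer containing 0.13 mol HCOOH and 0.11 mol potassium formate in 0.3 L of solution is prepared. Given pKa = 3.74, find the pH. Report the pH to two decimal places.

pH = 3.67

Using pH = pKa + log([base]/[acid]) with [base]/[acid] = 0.11/0.13:
pH = 3.74 + (-0.073) = 3.67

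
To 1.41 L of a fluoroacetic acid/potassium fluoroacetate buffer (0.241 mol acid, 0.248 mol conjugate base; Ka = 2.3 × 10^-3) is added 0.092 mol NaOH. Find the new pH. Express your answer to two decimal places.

pH = 3.00

OH- converts FCH2COOH to FCH2COO-: FCH2COOH → 0.149 mol, FCH2COO- → 0.34 mol.
pKa = −log(2.3 × 10^-3) = 2.638
pH = pKa + log([A⁻]/[HA]) = 2.638 + log(0.34/0.149) = 2.638 +0.358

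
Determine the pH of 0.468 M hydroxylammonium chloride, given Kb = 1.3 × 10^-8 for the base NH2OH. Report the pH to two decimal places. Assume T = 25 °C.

NH3OH+ is the conjugate acid of the weak base NH2OH.
Ka = Kw/Kb = 1.0×10^-14 / 1.3 × 10^-8 = 7.69 × 10^-7
From the ICE table, Ka = [H+]²/(0.468 − [H+]) = 7.69 × 10^-7.
Assume [H+] ≪ 0.468: [H+] ≈ √(7.69 × 10^-7 × 0.468) = 6.00 × 10^-4 M
pH = −log[H+] = −log(6.00 × 10^-4) = 3.22

pH = 3.22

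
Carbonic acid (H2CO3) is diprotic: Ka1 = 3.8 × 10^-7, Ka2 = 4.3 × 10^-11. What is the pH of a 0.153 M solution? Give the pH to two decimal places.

pH = 3.62

Since Ka1 ≫ Ka2, the first ionization dominates [H+].
Ka1 = x²/(0.153 − x) = 3.8 × 10^-7
x ≈ √(3.8 × 10^-7 × 0.153) = 2.41 × 10^-4 M
pH = −log(2.41 × 10^-4) = 3.62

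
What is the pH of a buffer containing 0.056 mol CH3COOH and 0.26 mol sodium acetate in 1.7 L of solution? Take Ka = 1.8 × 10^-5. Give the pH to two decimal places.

pH = 5.41

pKa = −log(1.8 × 10^-5) = 4.745
Henderson–Hasselbalch: pH = pKa + log([CH3COO-]/[CH3COOH]) = 4.745 + log(0.26/0.056)
pH = 4.745 + (+0.667) = 5.41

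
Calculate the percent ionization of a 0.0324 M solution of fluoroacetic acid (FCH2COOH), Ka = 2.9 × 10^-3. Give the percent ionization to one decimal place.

FCH2COOH ⇌ FCH2COO- + H+; let x = [H+] at equilibrium.
Solve x² + 0.0029x − 9.4e-05 = 0 → x = 8.35 × 10^-3 M
% ionization = x/C₀ × 100% = 8.35 × 10^-3/0.0324 × 100% = 25.8%

25.8%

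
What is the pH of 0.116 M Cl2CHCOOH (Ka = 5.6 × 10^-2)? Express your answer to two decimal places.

Cl2CHCOOH ⇌ Cl2CHCOO- + H+
Let x = [H+] at equilibrium. Ka = x²/(0.116 − x).
Here C₀/Ka ≈ 2.07, so the small-x approximation fails. Use the quadratic:
x = [−0.056 + √(0.056² + 0.026)]/2 = 5.73 × 10^-2 M
pH = −log[H+] = −log(5.73 × 10^-2) = 1.24

pH = 1.24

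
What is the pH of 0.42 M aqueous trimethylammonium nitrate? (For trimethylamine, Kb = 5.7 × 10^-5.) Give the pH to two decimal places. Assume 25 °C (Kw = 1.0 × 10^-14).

pH = 5.07

(CH3)3NH+ is the conjugate acid of the weak base (CH3)3N.
Ka = Kw/Kb = 1.0×10^-14 / 5.7 × 10^-5 = 1.75 × 10^-10
From the ICE table, Ka = [H+]²/(0.42 − [H+]) = 1.75 × 10^-10.
Assume [H+] ≪ 0.42: [H+] ≈ √(1.75 × 10^-10 × 0.42) = 8.57 × 10^-6 M
pH = −log[H+] = −log(8.57 × 10^-6) = 5.07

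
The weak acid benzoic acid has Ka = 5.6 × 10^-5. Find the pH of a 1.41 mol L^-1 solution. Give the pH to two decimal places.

C6H5COOH ⇌ C6H5COO- + H+
Let x = [H+] at equilibrium. Ka = x²/(1.41 − x).
Assume x ≪ 1.41: x ≈ √(5.6 × 10^-5 × 1.41) = 8.89 × 10^-3 M
Check: 0.63% ionized — well under 5%, approximation valid.
pH = −log[H+] = −log(8.89 × 10^-3) = 2.05

pH = 2.05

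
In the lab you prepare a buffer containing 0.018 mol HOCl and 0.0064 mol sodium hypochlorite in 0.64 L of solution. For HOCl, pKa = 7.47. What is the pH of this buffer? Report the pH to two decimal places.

pH = 7.02

Henderson–Hasselbalch: pH = pKa + log([OCl-]/[HOCl]) = 7.47 + log(0.0064/0.018)
pH = 7.47 + (-0.449) = 7.02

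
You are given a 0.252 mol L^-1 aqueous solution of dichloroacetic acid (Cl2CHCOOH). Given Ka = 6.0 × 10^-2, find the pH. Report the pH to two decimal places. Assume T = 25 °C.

Cl2CHCOOH ⇌ Cl2CHCOO- + H+
From the ICE table, Ka = x²/(0.252 − x) = 6.0 × 10^-2.
x is not negligible relative to C₀; solve x² + 0.06·x − 0.0151 = 0.
x = [−0.06 + √(0.06² + 0.0605)]/2 = 9.66 × 10^-2 M
pH = −log(9.66 × 10^-2) = 1.02

pH = 1.02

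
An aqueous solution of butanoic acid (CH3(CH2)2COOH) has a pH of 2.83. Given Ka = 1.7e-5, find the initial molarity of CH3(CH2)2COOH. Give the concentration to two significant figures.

C₀ = 1.3 × 10^-1 M

[H+] = 10^(-2.83) = 1.48 × 10^-3 M = x
Ka = x²/(C₀ − x) ⇒ C₀ = x + x²/Ka
C₀ = 1.48 × 10^-3 + (1.48 × 10^-3)²/(1.7 × 10^-5) = 1.30 × 10^-1 M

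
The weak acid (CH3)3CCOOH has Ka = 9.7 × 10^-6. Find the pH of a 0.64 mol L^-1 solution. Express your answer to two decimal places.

(CH3)3CCOOH ⇌ (CH3)3CCOO- + H+
Ka = [H+]²/(0.64 − [H+]) = 9.7 × 10^-6
Assume [H+] ≪ 0.64: [H+] ≈ √(9.7 × 10^-6 × 0.64) = 2.49 × 10^-3 M
([H+]/C₀ = 0.39% < 5%, so the approximation holds.)
pH = −log(2.49 × 10^-3) = 2.60

pH = 2.60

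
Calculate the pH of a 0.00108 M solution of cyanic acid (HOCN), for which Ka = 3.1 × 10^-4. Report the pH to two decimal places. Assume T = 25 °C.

HOCN ⇌ OCN- + H+
Ka = [H+]²/(0.00108 − [H+]) = 3.1 × 10^-4
[H+] is not negligible relative to C₀; solve [H+]² + 0.00031·[H+] − 3.35e-07 = 0.
[H+] = [−0.00031 + √(0.00031² + 1.34e-06)]/2 = 4.44 × 10^-4 M
pH = −log[H+] = −log(4.44 × 10^-4) = 3.35

pH = 3.35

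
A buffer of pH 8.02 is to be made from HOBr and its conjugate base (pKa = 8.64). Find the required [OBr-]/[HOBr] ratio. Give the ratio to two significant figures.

pH = pKa + log(r) ⇒ log(r) = 8.02 − 8.64 = -0.62
r = [OBr-]/[HOBr] = 10^(-0.62) = 0.24

ratio = 0.24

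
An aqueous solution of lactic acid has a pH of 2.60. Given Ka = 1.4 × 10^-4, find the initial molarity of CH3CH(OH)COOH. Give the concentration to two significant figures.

C₀ = 4.8 × 10^-2 M

[H+] = 10^(-2.60) = 2.51 × 10^-3 M = x
Ka = x²/(C₀ − x) ⇒ C₀ = x + x²/Ka
C₀ = 2.51 × 10^-3 + (2.51 × 10^-3)²/(1.4 × 10^-4) = 4.75 × 10^-2 M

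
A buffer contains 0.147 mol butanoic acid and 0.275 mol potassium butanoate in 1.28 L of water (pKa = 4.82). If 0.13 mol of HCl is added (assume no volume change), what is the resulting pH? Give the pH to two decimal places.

pH = 4.54

Added H+ converts CH3(CH2)2COO- to CH3(CH2)2COOH: CH3(CH2)2COOH → 0.277 mol, CH3(CH2)2COO- → 0.145 mol.
pH = pKa + log([A⁻]/[HA]) = 4.82 + log(0.145/0.277) = 4.82 -0.281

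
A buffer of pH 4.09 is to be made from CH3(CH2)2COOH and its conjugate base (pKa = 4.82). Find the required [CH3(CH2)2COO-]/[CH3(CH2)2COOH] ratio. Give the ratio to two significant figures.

ratio = 0.19

pH = pKa + log(r) ⇒ log(r) = 4.09 − 4.82 = -0.73
r = [CH3(CH2)2COO-]/[CH3(CH2)2COOH] = 10^(-0.73) = 0.186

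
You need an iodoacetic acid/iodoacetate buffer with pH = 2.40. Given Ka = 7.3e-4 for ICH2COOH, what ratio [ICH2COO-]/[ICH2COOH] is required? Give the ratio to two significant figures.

pKa = -log(7.3 × 10^-4) = 3.137
pH = pKa + log(r) ⇒ log(r) = 2.40 − 3.137 = -0.737
r = [ICH2COO-]/[ICH2COOH] = 10^(-0.737) = 0.183

ratio = 0.18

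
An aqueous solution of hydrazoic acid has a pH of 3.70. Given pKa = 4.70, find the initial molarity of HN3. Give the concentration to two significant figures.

[H+] = 10^(-3.70) = 2.00 × 10^-4 M = x
Ka = 10^(−4.70) = 2.00 × 10^-5
Ka = x²/(C₀ − x) ⇒ C₀ = x + x²/Ka
C₀ = 2.00 × 10^-4 + (2.00 × 10^-4)²/(2.00 × 10^-5) = 2.20 × 10^-3 M

C₀ = 2.2 × 10^-3 M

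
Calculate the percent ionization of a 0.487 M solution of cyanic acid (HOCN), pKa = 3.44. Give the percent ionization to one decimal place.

2.7%

HOCN ⇌ OCN- + H+; let x = [H+] at equilibrium.
Ka = 10^(−3.44) = 3.63 × 10^-4
x ≈ √(Ka·C₀) = √(3.63 × 10^-4 × 0.487) = 1.33 × 10^-2 M
% ionization = x/C₀ × 100% = 1.33 × 10^-2/0.487 × 100% = 2.7%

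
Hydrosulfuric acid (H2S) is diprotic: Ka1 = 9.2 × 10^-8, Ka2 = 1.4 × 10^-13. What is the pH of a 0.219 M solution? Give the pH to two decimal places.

pH = 3.85

Since Ka1 ≫ Ka2, the first ionization dominates [H+].
Ka1 = x²/(0.219 − x) = 9.2 × 10^-8
x ≈ √(9.2 × 10^-8 × 0.219) = 1.42 × 10^-4 M
pH = −log(1.42 × 10^-4) = 3.85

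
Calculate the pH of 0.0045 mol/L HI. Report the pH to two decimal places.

HI is a strong acid and dissociates completely, so [H+] = 0.0045 M.
pH = -log(0.0045) = 2.35

pH = 2.35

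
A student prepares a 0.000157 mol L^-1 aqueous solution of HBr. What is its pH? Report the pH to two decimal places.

pH = 3.80

HBr is a strong acid and dissociates completely, so [H+] = 0.000157 M.
pH = -log(0.000157) = 3.80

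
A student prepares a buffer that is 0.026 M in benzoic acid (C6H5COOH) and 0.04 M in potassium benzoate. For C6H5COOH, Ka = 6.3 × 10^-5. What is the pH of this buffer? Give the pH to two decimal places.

pH = 4.39

pKa = −log(6.3 × 10^-5) = 4.201
pH = pKa + log([A⁻]/[HA]) = 4.201 + log(0.04/0.026)
pH = 4.201 + (+0.187) = 4.39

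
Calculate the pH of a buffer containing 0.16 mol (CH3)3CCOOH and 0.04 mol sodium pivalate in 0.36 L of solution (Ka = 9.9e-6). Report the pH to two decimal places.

pKa = −log(9.9 × 10^-6) = 5.004
Henderson–Hasselbalch: pH = pKa + log([(CH3)3CCOO-]/[(CH3)3CCOOH]) = 5.004 + log(0.04/0.16)
pH = 5.004 + (-0.602) = 4.40

pH = 4.40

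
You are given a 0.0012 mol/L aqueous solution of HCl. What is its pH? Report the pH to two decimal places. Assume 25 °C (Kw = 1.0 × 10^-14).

HCl is a strong acid and dissociates completely, so [H+] = 0.0012 M.
pH = -log(0.0012) = 2.92

pH = 2.92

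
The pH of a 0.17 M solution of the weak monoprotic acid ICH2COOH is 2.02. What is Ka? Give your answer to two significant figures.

[H+] = 10^(-2.02) = 9.55 × 10^-3 M
At equilibrium [HA] = 0.17 − 9.55 × 10^-3 = 1.60 × 10^-1 M
Ka = [H+][A-]/[HA] = (9.55 × 10^-3)² / 1.60 × 10^-1 = 5.7 × 10^-4

Ka = 5.7 × 10^-4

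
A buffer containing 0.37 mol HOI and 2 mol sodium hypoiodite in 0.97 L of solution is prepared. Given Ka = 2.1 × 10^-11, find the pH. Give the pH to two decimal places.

pKa = −log(2.1 × 10^-11) = 10.678
pH = pKa + log([A⁻]/[HA]) = 10.678 + log(2/0.37)
pH = 10.678 + (+0.733) = 11.41

pH = 11.41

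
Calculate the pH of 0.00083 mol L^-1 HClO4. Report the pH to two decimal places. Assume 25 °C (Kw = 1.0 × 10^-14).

HClO4 is a strong acid and dissociates completely, so [H+] = 0.00083 M.
pH = -log(0.00083) = 3.08

pH = 3.08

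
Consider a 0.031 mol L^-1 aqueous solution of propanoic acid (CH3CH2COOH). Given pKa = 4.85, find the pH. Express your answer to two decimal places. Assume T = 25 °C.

pH = 3.18

CH3CH2COOH ⇌ CH3CH2COO- + H+
Ka = 10^(−4.85) = 1.41 × 10^-5
From the ICE table, Ka = x²/(0.031 − x) = 1.41 × 10^-5.
Assume x ≪ 0.031: x ≈ √(1.41 × 10^-5 × 0.031) = 6.61 × 10^-4 M
(x/C₀ = 2.1% < 5%, so the approximation holds.)
pH = −log[H+] = −log(6.61 × 10^-4) = 3.18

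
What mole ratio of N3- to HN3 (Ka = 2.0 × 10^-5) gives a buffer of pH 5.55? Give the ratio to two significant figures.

pKa = -log(2.0 × 10^-5) = 4.699
pH = pKa + log(r) ⇒ log(r) = 5.55 − 4.699 = +0.851
r = [N3-]/[HN3] = 10^(+0.851) = 7.1

ratio = 7.1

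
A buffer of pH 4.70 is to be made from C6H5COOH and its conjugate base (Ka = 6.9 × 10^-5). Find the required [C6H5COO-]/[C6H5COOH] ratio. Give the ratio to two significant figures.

pKa = -log(6.9 × 10^-5) = 4.161
pH = pKa + log(r) ⇒ log(r) = 4.70 − 4.161 = +0.539
r = [C6H5COO-]/[C6H5COOH] = 10^(+0.539) = 3.46

ratio = 3.5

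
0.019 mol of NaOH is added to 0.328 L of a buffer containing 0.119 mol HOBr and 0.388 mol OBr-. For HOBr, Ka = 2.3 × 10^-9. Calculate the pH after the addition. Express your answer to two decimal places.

After neutralization: n(HOBr) = 0.1 mol, n(OBr-) = 0.407 mol.
pKa = −log(2.3 × 10^-9) = 8.638
Henderson–Hasselbalch with mole ratio 0.407/0.1: pH = 8.638 + (+0.610)

pH = 9.25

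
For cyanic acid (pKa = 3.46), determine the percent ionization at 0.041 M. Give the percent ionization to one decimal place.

8.8%

HOCN ⇌ OCN- + H+; let x = [H+] at equilibrium.
Ka = 10^(−3.46) = 3.47 × 10^-4
Ka = x²/(C₀ − x); solving the quadratic gives x = 3.60 × 10^-3 M.
Fraction ionized = 3.60 × 10^-3 / 0.041 = 0.0878 → 8.8%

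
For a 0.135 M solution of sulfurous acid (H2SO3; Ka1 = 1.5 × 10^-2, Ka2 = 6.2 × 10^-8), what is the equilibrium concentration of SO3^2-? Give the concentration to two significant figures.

6.2 × 10^-8 M

First ionization gives [H+] ≈ [HSO3-] = 3.81 × 10^-2 M.
Second step: Ka2 = [H+][SO3^2-]/[HSO3-] ≈ [SO3^2-] (since [H+] ≈ [HSO3-]).
So [SO3^2-] ≈ Ka2.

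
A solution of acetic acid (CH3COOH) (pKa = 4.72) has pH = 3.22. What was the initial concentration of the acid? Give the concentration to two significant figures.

[H+] = 10^(-3.22) = 6.03 × 10^-4 M = x
Ka = 10^(−4.72) = 1.91 × 10^-5
Ka = x²/(C₀ − x) ⇒ C₀ = x + x²/Ka
C₀ = 6.03 × 10^-4 + (6.03 × 10^-4)²/(1.91 × 10^-5) = 1.96 × 10^-2 M

C₀ = 2.0 × 10^-2 M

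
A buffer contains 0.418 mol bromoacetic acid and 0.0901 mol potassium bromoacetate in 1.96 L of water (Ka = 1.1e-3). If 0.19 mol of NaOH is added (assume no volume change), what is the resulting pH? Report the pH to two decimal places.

After neutralization: n(BrCH2COOH) = 0.228 mol, n(BrCH2COO-) = 0.28 mol.
pKa = −log(1.1 × 10^-3) = 2.959
Henderson–Hasselbalch with mole ratio 0.28/0.228: pH = 2.959 + (+0.089)

pH = 3.05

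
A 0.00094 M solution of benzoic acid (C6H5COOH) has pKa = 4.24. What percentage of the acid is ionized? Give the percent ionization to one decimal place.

21.9%

C6H5COOH ⇌ C6H5COO- + H+; let x = [H+] at equilibrium.
Ka = 10^(−4.24) = 5.75 × 10^-5
Ka = x²/(C₀ − x); solving the quadratic gives x = 2.06 × 10^-4 M.
Fraction ionized = 2.06 × 10^-4 / 0.00094 = 0.2191 → 21.9%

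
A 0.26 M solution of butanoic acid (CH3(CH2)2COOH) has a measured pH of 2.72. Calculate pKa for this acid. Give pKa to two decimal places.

pKa = 4.85

[H+] = 10^(-2.72) = 1.91 × 10^-3 M
At equilibrium [HA] = 0.26 − 1.91 × 10^-3 = 2.58 × 10^-1 M
Ka = [H+][A-]/[HA] = (1.91 × 10^-3)² / 2.58 × 10^-1 = 1.41 × 10^-5
pKa = -log(1.41 × 10^-5) = 4.85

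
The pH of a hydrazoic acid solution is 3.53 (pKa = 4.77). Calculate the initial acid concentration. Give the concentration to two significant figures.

C₀ = 5.4 × 10^-3 M

[H+] = 10^(-3.53) = 2.95 × 10^-4 M = x
Ka = 10^(−4.77) = 1.70 × 10^-5
Ka = x²/(C₀ − x) ⇒ C₀ = x + x²/Ka
C₀ = 2.95 × 10^-4 + (2.95 × 10^-4)²/(1.70 × 10^-5) = 5.41 × 10^-3 M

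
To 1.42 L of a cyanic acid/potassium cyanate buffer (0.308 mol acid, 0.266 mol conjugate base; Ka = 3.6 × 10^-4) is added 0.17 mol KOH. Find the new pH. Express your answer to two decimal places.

pH = 3.94

OH- converts HOCN to OCN-: HOCN → 0.138 mol, OCN- → 0.436 mol.
pKa = −log(3.6 × 10^-4) = 3.444
Henderson–Hasselbalch with mole ratio 0.436/0.138: pH = 3.444 + (+0.500)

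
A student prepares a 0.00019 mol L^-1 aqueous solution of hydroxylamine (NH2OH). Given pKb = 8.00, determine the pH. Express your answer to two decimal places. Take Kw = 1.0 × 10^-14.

pH = 8.14

NH2OH + H2O ⇌ NH3OH+ + OH-
Kb = 10^(−8.00) = 1.00 × 10^-8
Kb = [OH-]²/(0.00019 − [OH-]) = 1.00 × 10^-8
Assume [OH-] ≪ 0.00019: [OH-] ≈ √(1.00 × 10^-8 × 0.00019) = 1.38 × 10^-6 M
pOH = −log(1.38 × 10^-6) = 5.86; pH = 14.00 − 5.86 = 8.14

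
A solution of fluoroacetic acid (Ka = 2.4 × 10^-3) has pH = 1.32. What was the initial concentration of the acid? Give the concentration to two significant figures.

[H+] = 10^(-1.32) = 4.79 × 10^-2 M = x
Ka = x²/(C₀ − x) ⇒ C₀ = x + x²/Ka
C₀ = 4.79 × 10^-2 + (4.79 × 10^-2)²/(2.4 × 10^-3) = 1.00 M

C₀ = 1.0 M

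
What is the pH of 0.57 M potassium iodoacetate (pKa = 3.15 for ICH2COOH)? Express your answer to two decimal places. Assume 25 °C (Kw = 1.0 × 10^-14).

ICH2COO- is the conjugate base of the weak acid ICH2COOH.
Ka = 10^(−3.15) = 7.08 × 10^-4
Kb = Kw/Ka = 1.0×10^-14 / 7.08 × 10^-4 = 1.41 × 10^-11
Let x = [OH-] at equilibrium. Kb = x²/(0.57 − x).
Since Kb ≪ C₀, x ≈ √(Kb·C₀) = 2.83 × 10^-6 M.
pOH = 5.55, so pH = 14.00 − pOH = 8.45

pH = 8.45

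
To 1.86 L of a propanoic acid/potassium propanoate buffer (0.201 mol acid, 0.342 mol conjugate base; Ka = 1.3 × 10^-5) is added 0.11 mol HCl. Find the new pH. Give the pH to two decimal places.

pH = 4.76

After neutralization: n(CH3CH2COOH) = 0.311 mol, n(CH3CH2COO-) = 0.232 mol.
pKa = −log(1.3 × 10^-5) = 4.886
Henderson–Hasselbalch with mole ratio 0.232/0.311: pH = 4.886 + (-0.127)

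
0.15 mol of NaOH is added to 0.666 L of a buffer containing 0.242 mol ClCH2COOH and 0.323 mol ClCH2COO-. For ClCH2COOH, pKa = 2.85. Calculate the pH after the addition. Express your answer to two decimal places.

OH- converts ClCH2COOH to ClCH2COO-: ClCH2COOH → 0.092 mol, ClCH2COO- → 0.473 mol.
Henderson–Hasselbalch with mole ratio 0.473/0.092: pH = 2.85 + (+0.711)

pH = 3.56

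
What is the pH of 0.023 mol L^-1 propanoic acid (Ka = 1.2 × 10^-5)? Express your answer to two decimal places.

pH = 3.28

CH3CH2COOH ⇌ CH3CH2COO- + H+
Let x = [H+] at equilibrium. Ka = x²/(0.023 − x).
Neglecting x in the denominator: x = √(1.2 × 10^-5 × 0.023) = 5.25 × 10^-4 M
pH = −log[H+] = −log(5.25 × 10^-4) = 3.28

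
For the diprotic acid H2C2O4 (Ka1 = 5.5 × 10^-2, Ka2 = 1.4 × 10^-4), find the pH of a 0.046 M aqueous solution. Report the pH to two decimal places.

pH = 1.53

Since Ka1 ≫ Ka2, the first ionization dominates [H+].
Ka1 = x²/(0.046 − x) = 5.5 × 10^-2
Solving the quadratic: x = (−Ka1 + √(Ka1² + 4·Ka1·C₀))/2 = 2.98 × 10^-2 M
pH = −log(2.98 × 10^-2) = 1.53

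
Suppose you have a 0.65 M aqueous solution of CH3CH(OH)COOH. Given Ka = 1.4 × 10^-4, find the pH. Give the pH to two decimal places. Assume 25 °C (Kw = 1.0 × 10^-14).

pH = 2.02

CH3CH(OH)COOH ⇌ CH3CH(OH)COO- + H+
From the ICE table, Ka = [H+]²/(0.65 − [H+]) = 1.4 × 10^-4.
Since Ka ≪ C₀, [H+] ≈ √(Ka·C₀) = 9.54 × 10^-3 M.
Check: 1.5% ionized — well under 5%, approximation valid.
pH = −log[H+] = −log(9.54 × 10^-3) = 2.02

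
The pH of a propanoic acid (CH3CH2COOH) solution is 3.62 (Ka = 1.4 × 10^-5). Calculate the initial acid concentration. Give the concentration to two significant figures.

C₀ = 4.4 × 10^-3 M

[H+] = 10^(-3.62) = 2.40 × 10^-4 M = x
Ka = x²/(C₀ − x) ⇒ C₀ = x + x²/Ka
C₀ = 2.40 × 10^-4 + (2.40 × 10^-4)²/(1.4 × 10^-5) = 4.35 × 10^-3 M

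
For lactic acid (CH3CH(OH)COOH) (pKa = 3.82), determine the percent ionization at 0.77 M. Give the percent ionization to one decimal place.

CH3CH(OH)COOH ⇌ CH3CH(OH)COO- + H+; let x = [H+] at equilibrium.
Ka = 10^(−3.82) = 1.51 × 10^-4
x ≈ √(Ka·C₀) = √(1.51 × 10^-4 × 0.77) = 1.08 × 10^-2 M
Fraction ionized = 1.08 × 10^-2 / 0.77 = 0.0140 → 1.4%

1.4%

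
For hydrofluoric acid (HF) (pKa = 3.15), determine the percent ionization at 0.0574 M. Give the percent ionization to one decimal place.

HF ⇌ F- + H+; let x = [H+] at equilibrium.
Ka = 10^(−3.15) = 7.08 × 10^-4
Ka = x²/(C₀ − x); solving the quadratic gives x = 6.03 × 10^-3 M.
Fraction ionized = 6.03 × 10^-3 / 0.0574 = 0.1051 → 10.5%

10.5%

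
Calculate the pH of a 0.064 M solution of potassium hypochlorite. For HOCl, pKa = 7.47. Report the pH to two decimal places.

OCl- is the conjugate base of the weak acid HOCl.
Ka = 10^(−7.47) = 3.39 × 10^-8
Kb = Kw/Ka = 1.0×10^-14 / 3.39 × 10^-8 = 2.95 × 10^-7
Let x = [OH-] at equilibrium. Kb = x²/(0.064 − x).
Assume x ≪ 0.064: x ≈ √(2.95 × 10^-7 × 0.064) = 1.37 × 10^-4 M
pOH = 3.86, so pH = 14.00 − pOH = 10.14

pH = 10.14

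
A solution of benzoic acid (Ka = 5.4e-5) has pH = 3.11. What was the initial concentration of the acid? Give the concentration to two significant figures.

C₀ = 1.2 × 10^-2 M

[H+] = 10^(-3.11) = 7.76 × 10^-4 M = x
Ka = x²/(C₀ − x) ⇒ C₀ = x + x²/Ka
C₀ = 7.76 × 10^-4 + (7.76 × 10^-4)²/(5.4 × 10^-5) = 1.19 × 10^-2 M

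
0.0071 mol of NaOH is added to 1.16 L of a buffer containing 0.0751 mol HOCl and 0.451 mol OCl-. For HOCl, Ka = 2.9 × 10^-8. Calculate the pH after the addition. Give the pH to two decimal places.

pH = 8.37

After neutralization: n(HOCl) = 0.068 mol, n(OCl-) = 0.458 mol.
pKa = −log(2.9 × 10^-8) = 7.538
Henderson–Hasselbalch with mole ratio 0.458/0.068: pH = 7.538 + (+0.828)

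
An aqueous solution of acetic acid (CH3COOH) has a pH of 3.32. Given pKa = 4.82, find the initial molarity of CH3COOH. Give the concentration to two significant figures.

[H+] = 10^(-3.32) = 4.79 × 10^-4 M = x
Ka = 10^(−4.82) = 1.51 × 10^-5
Ka = x²/(C₀ − x) ⇒ C₀ = x + x²/Ka
C₀ = 4.79 × 10^-4 + (4.79 × 10^-4)²/(1.51 × 10^-5) = 1.57 × 10^-2 M

C₀ = 1.6 × 10^-2 M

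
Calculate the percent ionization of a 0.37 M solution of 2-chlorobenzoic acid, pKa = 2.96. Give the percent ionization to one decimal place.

5.3%

ClC6H4COOH ⇌ ClC6H4COO- + H+; let x = [H+] at equilibrium.
Ka = 10^(−2.96) = 1.10 × 10^-3
Ka = x²/(C₀ − x); solving the quadratic gives x = 1.96 × 10^-2 M.
Fraction ionized = 1.96 × 10^-2 / 0.37 = 0.0530 → 5.3%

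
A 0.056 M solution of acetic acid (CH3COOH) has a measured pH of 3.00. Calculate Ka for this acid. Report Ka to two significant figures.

Ka = 1.8 × 10^-5

[H+] = 10^(-3.00) = 1.00 × 10^-3 M
At equilibrium [HA] = 0.056 − 1.00 × 10^-3 = 5.50 × 10^-2 M
Ka = [H+][A-]/[HA] = (1.00 × 10^-3)² / 5.50 × 10^-2 = 1.8 × 10^-5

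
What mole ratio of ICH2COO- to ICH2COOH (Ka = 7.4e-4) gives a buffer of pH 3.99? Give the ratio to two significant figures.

ratio = 7.2

pKa = -log(7.4 × 10^-4) = 3.131
pH = pKa + log(r) ⇒ log(r) = 3.99 − 3.131 = +0.859
r = [ICH2COO-]/[ICH2COOH] = 10^(+0.859) = 7.23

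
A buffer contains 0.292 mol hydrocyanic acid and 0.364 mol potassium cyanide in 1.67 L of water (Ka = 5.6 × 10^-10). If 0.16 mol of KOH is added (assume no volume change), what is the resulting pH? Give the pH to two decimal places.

After neutralization: n(HCN) = 0.132 mol, n(CN-) = 0.524 mol.
pKa = −log(5.6 × 10^-10) = 9.252
pH = pKa + log([A⁻]/[HA]) = 9.252 + log(0.524/0.132) = 9.252 +0.599

pH = 9.85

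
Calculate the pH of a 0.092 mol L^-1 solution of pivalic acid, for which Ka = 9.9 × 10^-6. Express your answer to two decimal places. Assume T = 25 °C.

pH = 3.02

(CH3)3CCOOH ⇌ (CH3)3CCOO- + H+
Let x = [H+] at equilibrium. Ka = x²/(0.092 − x).
Assume x ≪ 0.092: x ≈ √(9.9 × 10^-6 × 0.092) = 9.54 × 10^-4 M
(x/C₀ = 1% < 5%, so the approximation holds.)
pH = −log[H+] = −log(9.54 × 10^-4) = 3.02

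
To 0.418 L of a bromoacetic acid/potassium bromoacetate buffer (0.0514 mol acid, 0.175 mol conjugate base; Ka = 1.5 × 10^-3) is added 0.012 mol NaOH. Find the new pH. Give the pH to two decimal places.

pH = 3.50

OH- converts BrCH2COOH to BrCH2COO-: BrCH2COOH → 0.0394 mol, BrCH2COO- → 0.187 mol.
pKa = −log(1.5 × 10^-3) = 2.824
pH = pKa + log([A⁻]/[HA]) = 2.824 + log(0.187/0.0394) = 2.824 +0.676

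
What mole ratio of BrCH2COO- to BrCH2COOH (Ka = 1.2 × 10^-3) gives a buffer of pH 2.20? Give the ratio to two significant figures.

pKa = -log(1.2 × 10^-3) = 2.921
pH = pKa + log(r) ⇒ log(r) = 2.20 − 2.921 = -0.721
r = [BrCH2COO-]/[BrCH2COOH] = 10^(-0.721) = 0.19

ratio = 0.19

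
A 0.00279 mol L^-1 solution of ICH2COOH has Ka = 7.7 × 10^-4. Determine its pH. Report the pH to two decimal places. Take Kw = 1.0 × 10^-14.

pH = 2.95

ICH2COOH ⇌ ICH2COO- + H+
Ka = [H+]²/(0.00279 − [H+]) = 7.7 × 10^-4
Here C₀/Ka ≈ 3.62, so the small-[H+] approximation fails. Use the quadratic:
[H+] = [−0.00077 + √(0.00077² + 8.59e-06)]/2 = 1.13 × 10^-3 M
pH = −log(1.13 × 10^-3) = 2.95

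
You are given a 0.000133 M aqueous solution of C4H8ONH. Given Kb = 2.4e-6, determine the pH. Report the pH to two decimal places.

C4H8ONH + H2O ⇌ C4H8ONH2+ + OH-
From the ICE table, Kb = [OH-]²/(0.000133 − [OH-]) = 2.4 × 10^-6.
The 5% rule fails; solving [OH-]² + Kb·[OH-] − Kb·C₀ = 0 exactly:
[OH-] = [−2.4e-06 + √(2.4e-06² + 1.28e-09)]/2 = 1.67 × 10^-5 M
pOH = −log(1.67 × 10^-5) = 4.78; pH = 14.00 − 4.78 = 9.22

pH = 9.22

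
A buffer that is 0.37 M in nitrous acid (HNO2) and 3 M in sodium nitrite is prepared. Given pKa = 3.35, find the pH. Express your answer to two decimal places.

Henderson–Hasselbalch: pH = pKa + log([NO2-]/[HNO2]) = 3.35 + log(3/0.37)
pH = 3.35 + (+0.909) = 4.26

pH = 4.26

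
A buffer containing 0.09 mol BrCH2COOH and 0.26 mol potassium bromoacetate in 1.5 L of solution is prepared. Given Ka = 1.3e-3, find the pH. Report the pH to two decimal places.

pKa = −log(1.3 × 10^-3) = 2.886
pH = pKa + log([A⁻]/[HA]) = 2.886 + log(0.26/0.09)
pH = 2.886 + (+0.461) = 3.35

pH = 3.35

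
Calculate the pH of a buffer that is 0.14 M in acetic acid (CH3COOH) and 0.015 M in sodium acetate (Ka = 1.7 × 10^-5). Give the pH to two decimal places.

pKa = −log(1.7 × 10^-5) = 4.770
Henderson–Hasselbalch: pH = pKa + log([CH3COO-]/[CH3COOH]) = 4.770 + log(0.015/0.14)
pH = 4.770 + (-0.970) = 3.80

pH = 3.80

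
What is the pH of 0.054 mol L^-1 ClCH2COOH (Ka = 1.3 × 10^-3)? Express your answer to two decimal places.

ClCH2COOH ⇌ ClCH2COO- + H+
From the ICE table, Ka = [H+]²/(0.054 − [H+]) = 1.3 × 10^-3.
The 5% rule fails; solving [H+]² + Ka·[H+] − Ka·C₀ = 0 exactly:
[H+] = (−Ka + √(Ka² + 4·Ka·C₀))/2 = 7.75 × 10^-3 M
pH = −log[H+] = −log(7.75 × 10^-3) = 2.11

pH = 2.11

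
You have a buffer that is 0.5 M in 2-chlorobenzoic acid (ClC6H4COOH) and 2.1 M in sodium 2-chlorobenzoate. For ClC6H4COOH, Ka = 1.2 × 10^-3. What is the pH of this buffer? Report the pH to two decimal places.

pKa = −log(1.2 × 10^-3) = 2.921
Using pH = pKa + log([base]/[acid]) with [base]/[acid] = 2.1/0.5:
pH = 2.921 + (+0.623) = 3.54

pH = 3.54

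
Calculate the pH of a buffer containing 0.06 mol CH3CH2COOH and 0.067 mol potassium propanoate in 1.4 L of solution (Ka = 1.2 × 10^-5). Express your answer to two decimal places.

pKa = −log(1.2 × 10^-5) = 4.921
pH = pKa + log([A⁻]/[HA]) = 4.921 + log(0.067/0.06)
pH = 4.921 + (+0.048) = 4.97

pH = 4.97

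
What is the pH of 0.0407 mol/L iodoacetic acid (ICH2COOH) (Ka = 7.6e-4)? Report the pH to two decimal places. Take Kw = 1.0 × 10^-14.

pH = 2.28

ICH2COOH ⇌ ICH2COO- + H+
Ka = x²/(0.0407 − x) = 7.6 × 10^-4
Here C₀/Ka ≈ 53.6, so the small-x approximation fails. Use the quadratic:
x = [−0.00076 + √(0.00076² + 0.000124)]/2 = 5.19 × 10^-3 M
pH = −log[H+] = −log(5.19 × 10^-3) = 2.28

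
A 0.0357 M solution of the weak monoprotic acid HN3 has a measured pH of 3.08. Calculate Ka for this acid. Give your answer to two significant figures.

[H+] = 10^(-3.08) = 8.32 × 10^-4 M
At equilibrium [HA] = 0.0357 − 8.32 × 10^-4 = 3.49 × 10^-2 M
Ka = [H+][A-]/[HA] = (8.32 × 10^-4)² / 3.49 × 10^-2 = 2.0 × 10^-5

Ka = 2.0 × 10^-5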